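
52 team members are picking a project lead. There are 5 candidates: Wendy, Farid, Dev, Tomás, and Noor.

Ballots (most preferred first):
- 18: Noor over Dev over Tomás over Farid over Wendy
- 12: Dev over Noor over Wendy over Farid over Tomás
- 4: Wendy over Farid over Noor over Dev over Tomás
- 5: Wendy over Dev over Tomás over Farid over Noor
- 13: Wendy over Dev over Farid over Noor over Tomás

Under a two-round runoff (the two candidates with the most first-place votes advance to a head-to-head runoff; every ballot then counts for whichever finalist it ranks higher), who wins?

Round 1 first-place votes: Wendy 22, Farid 0, Dev 12, Tomás 0, Noor 18. Wendy and Noor advance.
Runoff: Wendy is ranked above Noor on 22 ballots, Noor above Wendy on 30.

Noor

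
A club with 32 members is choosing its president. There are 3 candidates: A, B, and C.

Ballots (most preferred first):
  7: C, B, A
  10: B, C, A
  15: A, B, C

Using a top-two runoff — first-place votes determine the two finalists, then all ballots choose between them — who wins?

B

Round 1 first-place votes: A 15, B 10, C 7. A and B advance.
Runoff: A is ranked above B on 15 ballots, B above A on 17.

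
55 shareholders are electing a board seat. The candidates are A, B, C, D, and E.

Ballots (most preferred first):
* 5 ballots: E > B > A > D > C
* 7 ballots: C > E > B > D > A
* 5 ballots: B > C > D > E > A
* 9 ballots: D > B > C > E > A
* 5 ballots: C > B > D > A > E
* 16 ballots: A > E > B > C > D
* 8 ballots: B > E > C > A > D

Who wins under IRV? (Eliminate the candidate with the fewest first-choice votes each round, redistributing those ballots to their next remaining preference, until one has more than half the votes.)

Round 1: A 16, B 13, C 12, D 9, E 5. E eliminated.
Round 2: A 16, B 18, C 12, D 9. D eliminated.
Round 3: A 16, B 27, C 12. C eliminated.
Round 4: A 16, B 39. B has a majority (≥28).

B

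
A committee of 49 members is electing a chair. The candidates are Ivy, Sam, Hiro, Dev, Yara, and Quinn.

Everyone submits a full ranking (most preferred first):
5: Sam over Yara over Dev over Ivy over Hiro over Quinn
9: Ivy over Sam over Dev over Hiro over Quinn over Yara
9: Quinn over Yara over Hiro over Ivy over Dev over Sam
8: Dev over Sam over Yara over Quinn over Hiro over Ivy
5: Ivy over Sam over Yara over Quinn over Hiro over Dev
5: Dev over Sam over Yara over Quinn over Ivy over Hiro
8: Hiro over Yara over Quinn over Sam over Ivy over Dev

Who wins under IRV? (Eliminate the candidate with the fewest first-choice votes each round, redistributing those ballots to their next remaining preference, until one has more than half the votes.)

Dev

Round 1: Ivy 14, Sam 5, Hiro 8, Dev 13, Yara 0, Quinn 9. Yara eliminated.
Round 2: Ivy 14, Sam 5, Hiro 8, Dev 13, Quinn 9. Sam eliminated.
Round 3: Ivy 14, Hiro 8, Dev 18, Quinn 9. Hiro eliminated.
Round 4: Ivy 14, Dev 18, Quinn 17. Ivy eliminated.
Round 5: Dev 27, Quinn 22. Dev has a majority (≥25).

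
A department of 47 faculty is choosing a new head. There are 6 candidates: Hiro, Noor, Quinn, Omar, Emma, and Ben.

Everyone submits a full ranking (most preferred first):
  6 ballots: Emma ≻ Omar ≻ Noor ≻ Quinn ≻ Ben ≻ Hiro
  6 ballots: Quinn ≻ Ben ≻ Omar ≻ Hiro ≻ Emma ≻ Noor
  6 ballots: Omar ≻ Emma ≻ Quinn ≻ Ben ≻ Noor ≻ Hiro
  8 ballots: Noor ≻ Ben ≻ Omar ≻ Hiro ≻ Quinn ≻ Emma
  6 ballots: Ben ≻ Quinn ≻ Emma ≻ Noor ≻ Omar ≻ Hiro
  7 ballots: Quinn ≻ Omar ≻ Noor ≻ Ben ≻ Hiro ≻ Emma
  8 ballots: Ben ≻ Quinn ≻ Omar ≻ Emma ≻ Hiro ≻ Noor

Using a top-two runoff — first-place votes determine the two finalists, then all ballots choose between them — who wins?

Quinn

Round 1 first-place votes: Hiro 0, Noor 8, Quinn 13, Omar 6, Emma 6, Ben 14. Ben and Quinn advance.
Runoff: Ben is ranked above Quinn on 22 ballots, Quinn above Ben on 25.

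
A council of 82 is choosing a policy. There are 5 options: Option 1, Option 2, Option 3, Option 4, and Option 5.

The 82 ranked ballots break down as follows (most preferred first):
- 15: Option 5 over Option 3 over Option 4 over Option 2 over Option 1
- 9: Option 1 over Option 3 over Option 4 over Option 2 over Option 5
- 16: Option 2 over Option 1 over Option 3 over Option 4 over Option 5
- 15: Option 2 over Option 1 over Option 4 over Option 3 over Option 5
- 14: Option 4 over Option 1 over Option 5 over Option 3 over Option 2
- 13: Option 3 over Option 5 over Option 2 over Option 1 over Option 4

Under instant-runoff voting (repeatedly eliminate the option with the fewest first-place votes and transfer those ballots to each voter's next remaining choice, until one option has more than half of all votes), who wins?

Round 1: Option 1 9, Option 2 31, Option 3 13, Option 4 14, Option 5 15. Option 1 eliminated.
Round 2: Option 2 31, Option 3 22, Option 4 14, Option 5 15. Option 4 eliminated.
Round 3: Option 2 31, Option 3 22, Option 5 29. Option 3 eliminated.
Round 4: Option 2 40, Option 5 42. Option 5 has a majority (≥42).

Option 5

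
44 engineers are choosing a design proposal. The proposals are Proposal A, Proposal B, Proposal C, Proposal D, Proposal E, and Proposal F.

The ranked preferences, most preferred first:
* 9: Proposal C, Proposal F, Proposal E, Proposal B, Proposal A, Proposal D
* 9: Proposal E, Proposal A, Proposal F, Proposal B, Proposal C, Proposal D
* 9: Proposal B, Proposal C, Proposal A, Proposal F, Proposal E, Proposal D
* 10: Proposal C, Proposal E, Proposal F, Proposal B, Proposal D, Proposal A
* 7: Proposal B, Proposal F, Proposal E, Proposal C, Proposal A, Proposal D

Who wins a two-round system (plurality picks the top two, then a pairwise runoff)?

Proposal B

Round 1 first-place votes: Proposal A 0, Proposal B 16, Proposal C 19, Proposal D 0, Proposal E 9, Proposal F 0. Proposal C and Proposal B advance.
Runoff: Proposal C is ranked above Proposal B on 19 ballots, Proposal B above Proposal C on 25.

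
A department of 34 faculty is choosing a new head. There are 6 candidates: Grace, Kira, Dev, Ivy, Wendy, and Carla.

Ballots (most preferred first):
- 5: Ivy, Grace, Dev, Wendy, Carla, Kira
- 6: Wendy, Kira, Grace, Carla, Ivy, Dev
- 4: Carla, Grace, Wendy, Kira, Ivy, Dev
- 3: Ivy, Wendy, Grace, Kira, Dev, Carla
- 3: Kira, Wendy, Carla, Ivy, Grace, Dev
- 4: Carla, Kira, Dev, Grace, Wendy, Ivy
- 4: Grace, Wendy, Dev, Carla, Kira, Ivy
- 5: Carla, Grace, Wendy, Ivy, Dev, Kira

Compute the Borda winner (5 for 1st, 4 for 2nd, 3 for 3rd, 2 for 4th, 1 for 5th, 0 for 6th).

Grace

Grace: 5×4 + 6×3 + 4×4 + 3×3 + 3×1 + 4×2 + 4×5 + 5×4 = 114
Kira: 5×0 + 6×4 + 4×2 + 3×2 + 3×5 + 4×4 + 4×1 + 5×0 = 73
Dev: 5×3 + 6×0 + 4×0 + 3×1 + 3×0 + 4×3 + 4×3 + 5×1 = 47
Ivy: 5×5 + 6×1 + 4×1 + 3×5 + 3×2 + 4×0 + 4×0 + 5×2 = 66
Wendy: 5×2 + 6×5 + 4×3 + 3×4 + 3×4 + 4×1 + 4×4 + 5×3 = 111
Carla: 5×1 + 6×2 + 4×5 + 3×0 + 3×3 + 4×5 + 4×2 + 5×5 = 99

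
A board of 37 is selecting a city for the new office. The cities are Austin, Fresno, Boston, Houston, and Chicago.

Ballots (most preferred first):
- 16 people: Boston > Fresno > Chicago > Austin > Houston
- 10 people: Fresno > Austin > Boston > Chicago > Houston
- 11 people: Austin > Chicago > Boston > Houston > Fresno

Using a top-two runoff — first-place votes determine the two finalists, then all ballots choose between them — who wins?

Round 1 first-place votes: Austin 11, Fresno 10, Boston 16, Houston 0, Chicago 0. Boston and Austin advance.
Runoff: Boston is ranked above Austin on 16 ballots, Austin above Boston on 21.

Austin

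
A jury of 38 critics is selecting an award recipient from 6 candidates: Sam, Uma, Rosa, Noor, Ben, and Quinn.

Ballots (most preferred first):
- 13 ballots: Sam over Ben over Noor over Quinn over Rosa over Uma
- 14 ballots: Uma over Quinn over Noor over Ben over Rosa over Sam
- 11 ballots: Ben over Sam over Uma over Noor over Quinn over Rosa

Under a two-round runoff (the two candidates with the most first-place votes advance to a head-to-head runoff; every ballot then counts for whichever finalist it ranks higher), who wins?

Round 1 first-place votes: Sam 13, Uma 14, Rosa 0, Noor 0, Ben 11, Quinn 0. Uma and Sam advance.
Runoff: Uma is ranked above Sam on 14 ballots, Sam above Uma on 24.

Sam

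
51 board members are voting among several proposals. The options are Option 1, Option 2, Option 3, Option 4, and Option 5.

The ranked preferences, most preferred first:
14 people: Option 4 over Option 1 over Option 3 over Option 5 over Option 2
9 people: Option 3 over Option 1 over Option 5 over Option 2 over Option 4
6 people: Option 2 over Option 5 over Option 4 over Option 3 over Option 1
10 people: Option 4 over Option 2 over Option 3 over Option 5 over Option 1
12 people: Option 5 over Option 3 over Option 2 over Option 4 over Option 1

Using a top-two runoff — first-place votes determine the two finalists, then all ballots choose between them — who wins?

Round 1 first-place votes: Option 1 0, Option 2 6, Option 3 9, Option 4 24, Option 5 12. Option 4 and Option 5 advance.
Runoff: Option 4 is ranked above Option 5 on 24 ballots, Option 5 above Option 4 on 27.

Option 5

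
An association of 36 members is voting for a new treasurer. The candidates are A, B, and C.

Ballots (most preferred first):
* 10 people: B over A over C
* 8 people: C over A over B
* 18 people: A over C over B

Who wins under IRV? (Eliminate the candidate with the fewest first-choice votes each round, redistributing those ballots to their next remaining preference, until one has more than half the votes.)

Round 1: A 18, B 10, C 8. C eliminated.
Round 2: A 26, B 10. A has a majority (≥19).

A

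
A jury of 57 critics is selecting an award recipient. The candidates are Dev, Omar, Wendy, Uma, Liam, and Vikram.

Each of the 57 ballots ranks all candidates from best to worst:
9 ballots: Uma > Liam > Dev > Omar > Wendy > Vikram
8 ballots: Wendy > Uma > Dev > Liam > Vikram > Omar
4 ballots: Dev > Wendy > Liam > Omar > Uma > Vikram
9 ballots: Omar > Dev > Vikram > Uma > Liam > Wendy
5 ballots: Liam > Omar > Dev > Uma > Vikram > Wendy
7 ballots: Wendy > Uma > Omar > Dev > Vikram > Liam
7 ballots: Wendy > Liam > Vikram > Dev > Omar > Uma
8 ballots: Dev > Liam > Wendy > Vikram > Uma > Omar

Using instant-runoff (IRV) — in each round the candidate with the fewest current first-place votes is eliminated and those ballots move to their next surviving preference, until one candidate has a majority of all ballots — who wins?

Dev

Round 1: Dev 12, Omar 9, Wendy 22, Uma 9, Liam 5, Vikram 0. Vikram eliminated.
Round 2: Dev 12, Omar 9, Wendy 22, Uma 9, Liam 5. Liam eliminated.
Round 3: Dev 12, Omar 14, Wendy 22, Uma 9. Uma eliminated.
Round 4: Dev 21, Omar 14, Wendy 22. Omar eliminated.
Round 5: Dev 35, Wendy 22. Dev has a majority (≥29).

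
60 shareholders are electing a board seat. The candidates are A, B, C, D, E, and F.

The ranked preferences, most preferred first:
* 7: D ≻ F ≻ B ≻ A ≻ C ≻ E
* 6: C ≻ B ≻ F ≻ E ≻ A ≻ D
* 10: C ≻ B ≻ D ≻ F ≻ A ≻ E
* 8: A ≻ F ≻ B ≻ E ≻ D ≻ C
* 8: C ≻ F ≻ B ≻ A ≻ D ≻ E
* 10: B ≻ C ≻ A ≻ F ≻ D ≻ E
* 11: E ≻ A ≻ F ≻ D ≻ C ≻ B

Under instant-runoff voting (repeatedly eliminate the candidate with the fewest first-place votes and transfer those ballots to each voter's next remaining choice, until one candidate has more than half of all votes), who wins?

C

Round 1: A 8, B 10, C 24, D 7, E 11, F 0. F eliminated.
Round 2: A 8, B 10, C 24, D 7, E 11. D eliminated.
Round 3: A 8, B 17, C 24, E 11. A eliminated.
Round 4: B 25, C 24, E 11. E eliminated.
Round 5: B 25, C 35. C has a majority (≥31).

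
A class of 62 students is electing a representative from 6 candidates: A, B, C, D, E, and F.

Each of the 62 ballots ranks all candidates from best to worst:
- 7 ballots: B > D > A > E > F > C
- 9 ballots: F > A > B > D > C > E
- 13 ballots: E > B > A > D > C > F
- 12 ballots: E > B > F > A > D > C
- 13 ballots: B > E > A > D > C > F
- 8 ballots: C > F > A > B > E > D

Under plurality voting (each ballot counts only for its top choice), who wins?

E

First-place votes: A 0, B 20, C 8, D 0, E 25, F 9.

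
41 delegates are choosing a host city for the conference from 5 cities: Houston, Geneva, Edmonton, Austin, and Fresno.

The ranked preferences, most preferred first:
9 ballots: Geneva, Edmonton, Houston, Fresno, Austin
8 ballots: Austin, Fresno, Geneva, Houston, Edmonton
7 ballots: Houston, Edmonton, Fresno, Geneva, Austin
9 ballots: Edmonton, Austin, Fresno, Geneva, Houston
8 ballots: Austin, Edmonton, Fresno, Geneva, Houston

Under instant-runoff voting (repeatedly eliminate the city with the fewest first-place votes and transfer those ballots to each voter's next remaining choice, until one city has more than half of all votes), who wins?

Round 1: Houston 7, Geneva 9, Edmonton 9, Austin 16, Fresno 0. Fresno eliminated.
Round 2: Houston 7, Geneva 9, Edmonton 9, Austin 16. Houston eliminated.
Round 3: Geneva 9, Edmonton 16, Austin 16. Geneva eliminated.
Round 4: Edmonton 25, Austin 16. Edmonton has a majority (≥21).

Edmonton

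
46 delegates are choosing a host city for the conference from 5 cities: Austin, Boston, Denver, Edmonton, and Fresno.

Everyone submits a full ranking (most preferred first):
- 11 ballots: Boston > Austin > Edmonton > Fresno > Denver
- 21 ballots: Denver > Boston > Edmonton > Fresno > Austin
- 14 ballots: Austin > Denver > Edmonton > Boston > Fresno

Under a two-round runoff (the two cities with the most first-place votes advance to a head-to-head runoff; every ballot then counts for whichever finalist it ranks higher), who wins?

Round 1 first-place votes: Austin 14, Boston 11, Denver 21, Edmonton 0, Fresno 0. Denver and Austin advance.
Runoff: Denver is ranked above Austin on 21 ballots, Austin above Denver on 25.

Austin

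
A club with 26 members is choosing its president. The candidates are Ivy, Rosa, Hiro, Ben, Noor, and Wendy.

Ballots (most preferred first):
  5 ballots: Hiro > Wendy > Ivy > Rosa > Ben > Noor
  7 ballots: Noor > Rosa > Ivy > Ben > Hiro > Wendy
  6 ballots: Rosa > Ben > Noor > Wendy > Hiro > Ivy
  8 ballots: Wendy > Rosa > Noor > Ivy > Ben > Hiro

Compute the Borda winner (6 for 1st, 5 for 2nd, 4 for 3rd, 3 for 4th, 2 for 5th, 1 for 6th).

Rosa

Ivy: 5×4 + 7×4 + 6×1 + 8×3 = 78
Rosa: 5×3 + 7×5 + 6×6 + 8×5 = 126
Hiro: 5×6 + 7×2 + 6×2 + 8×1 = 64
Ben: 5×2 + 7×3 + 6×5 + 8×2 = 77
Noor: 5×1 + 7×6 + 6×4 + 8×4 = 103
Wendy: 5×5 + 7×1 + 6×3 + 8×6 = 98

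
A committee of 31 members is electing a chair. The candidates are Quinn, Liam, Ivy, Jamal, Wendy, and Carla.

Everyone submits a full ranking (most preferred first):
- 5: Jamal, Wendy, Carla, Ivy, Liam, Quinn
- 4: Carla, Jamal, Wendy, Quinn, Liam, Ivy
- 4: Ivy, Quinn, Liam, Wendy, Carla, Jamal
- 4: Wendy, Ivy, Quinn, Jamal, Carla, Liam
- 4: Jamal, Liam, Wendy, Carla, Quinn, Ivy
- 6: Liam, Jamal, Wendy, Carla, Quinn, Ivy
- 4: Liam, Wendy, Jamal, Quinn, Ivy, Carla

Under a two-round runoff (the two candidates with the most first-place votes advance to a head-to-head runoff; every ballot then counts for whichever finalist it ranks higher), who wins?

Round 1 first-place votes: Quinn 0, Liam 10, Ivy 4, Jamal 9, Wendy 4, Carla 4. Liam and Jamal advance.
Runoff: Liam is ranked above Jamal on 14 ballots, Jamal above Liam on 17.

Jamal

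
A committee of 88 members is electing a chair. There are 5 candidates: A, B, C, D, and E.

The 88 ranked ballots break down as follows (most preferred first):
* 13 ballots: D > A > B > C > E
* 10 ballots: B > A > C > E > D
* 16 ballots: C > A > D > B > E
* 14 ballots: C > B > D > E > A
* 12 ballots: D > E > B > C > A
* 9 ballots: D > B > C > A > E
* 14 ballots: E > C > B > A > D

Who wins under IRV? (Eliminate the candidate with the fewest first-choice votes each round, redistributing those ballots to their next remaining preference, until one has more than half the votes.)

Round 1: A 0, B 10, C 30, D 34, E 14. A eliminated.
Round 2: B 10, C 30, D 34, E 14. B eliminated.
Round 3: C 40, D 34, E 14. E eliminated.
Round 4: C 54, D 34. C has a majority (≥45).

C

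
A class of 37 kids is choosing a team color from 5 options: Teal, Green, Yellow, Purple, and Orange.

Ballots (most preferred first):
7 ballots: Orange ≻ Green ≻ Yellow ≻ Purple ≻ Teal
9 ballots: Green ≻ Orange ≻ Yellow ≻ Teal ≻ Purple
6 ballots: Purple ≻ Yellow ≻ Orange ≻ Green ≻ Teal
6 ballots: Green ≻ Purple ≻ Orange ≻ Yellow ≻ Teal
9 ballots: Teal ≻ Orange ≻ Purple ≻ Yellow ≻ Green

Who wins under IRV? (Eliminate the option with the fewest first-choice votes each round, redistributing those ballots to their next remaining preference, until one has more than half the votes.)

Orange

Round 1: Teal 9, Green 15, Yellow 0, Purple 6, Orange 7. Yellow eliminated.
Round 2: Teal 9, Green 15, Purple 6, Orange 7. Purple eliminated.
Round 3: Teal 9, Green 15, Orange 13. Teal eliminated.
Round 4: Green 15, Orange 22. Orange has a majority (≥19).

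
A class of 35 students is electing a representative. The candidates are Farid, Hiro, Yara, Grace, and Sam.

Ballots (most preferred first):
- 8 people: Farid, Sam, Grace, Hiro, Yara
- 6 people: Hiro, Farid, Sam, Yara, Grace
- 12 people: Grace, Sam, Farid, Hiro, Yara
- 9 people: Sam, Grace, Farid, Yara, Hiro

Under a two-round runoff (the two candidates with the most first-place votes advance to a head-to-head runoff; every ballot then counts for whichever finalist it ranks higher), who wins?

Sam

Round 1 first-place votes: Farid 8, Hiro 6, Yara 0, Grace 12, Sam 9. Grace and Sam advance.
Runoff: Grace is ranked above Sam on 12 ballots, Sam above Grace on 23.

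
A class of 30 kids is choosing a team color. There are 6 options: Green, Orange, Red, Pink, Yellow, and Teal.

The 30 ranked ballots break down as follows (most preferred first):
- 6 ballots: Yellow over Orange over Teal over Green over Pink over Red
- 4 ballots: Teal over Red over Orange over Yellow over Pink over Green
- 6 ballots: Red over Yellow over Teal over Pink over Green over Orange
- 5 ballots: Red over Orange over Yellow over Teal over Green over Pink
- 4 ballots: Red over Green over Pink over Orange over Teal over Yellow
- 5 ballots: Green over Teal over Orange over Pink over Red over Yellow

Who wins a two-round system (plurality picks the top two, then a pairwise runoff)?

Red

Round 1 first-place votes: Green 5, Orange 0, Red 15, Pink 0, Yellow 6, Teal 4. Red and Yellow advance.
Runoff: Red is ranked above Yellow on 24 ballots, Yellow above Red on 6.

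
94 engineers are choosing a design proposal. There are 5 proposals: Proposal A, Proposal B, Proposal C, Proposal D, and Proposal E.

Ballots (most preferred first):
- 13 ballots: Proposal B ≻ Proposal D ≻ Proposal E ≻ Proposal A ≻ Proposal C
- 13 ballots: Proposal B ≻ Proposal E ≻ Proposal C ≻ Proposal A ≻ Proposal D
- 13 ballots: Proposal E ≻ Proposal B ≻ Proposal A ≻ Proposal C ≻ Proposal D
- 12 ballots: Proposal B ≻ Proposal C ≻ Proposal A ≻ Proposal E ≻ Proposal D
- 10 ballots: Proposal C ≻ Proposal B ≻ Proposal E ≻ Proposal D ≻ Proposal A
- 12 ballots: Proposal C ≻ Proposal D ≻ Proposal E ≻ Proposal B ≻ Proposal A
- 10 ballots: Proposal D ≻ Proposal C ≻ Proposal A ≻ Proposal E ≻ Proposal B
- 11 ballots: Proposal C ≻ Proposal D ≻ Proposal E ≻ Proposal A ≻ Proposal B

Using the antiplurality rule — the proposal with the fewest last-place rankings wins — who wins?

Proposal E

Last-place votes: Proposal A 22, Proposal B 21, Proposal C 13, Proposal D 38, Proposal E 0.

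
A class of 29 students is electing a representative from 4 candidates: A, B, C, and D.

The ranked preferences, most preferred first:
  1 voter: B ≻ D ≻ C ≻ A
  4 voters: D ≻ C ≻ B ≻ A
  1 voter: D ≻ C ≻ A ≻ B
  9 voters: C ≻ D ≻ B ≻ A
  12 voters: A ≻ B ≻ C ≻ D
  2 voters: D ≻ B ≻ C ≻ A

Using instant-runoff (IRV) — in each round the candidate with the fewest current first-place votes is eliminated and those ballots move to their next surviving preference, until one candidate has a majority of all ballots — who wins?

C

Round 1: A 12, B 1, C 9, D 7. B eliminated.
Round 2: A 12, C 9, D 8. D eliminated.
Round 3: A 12, C 17. C has a majority (≥15).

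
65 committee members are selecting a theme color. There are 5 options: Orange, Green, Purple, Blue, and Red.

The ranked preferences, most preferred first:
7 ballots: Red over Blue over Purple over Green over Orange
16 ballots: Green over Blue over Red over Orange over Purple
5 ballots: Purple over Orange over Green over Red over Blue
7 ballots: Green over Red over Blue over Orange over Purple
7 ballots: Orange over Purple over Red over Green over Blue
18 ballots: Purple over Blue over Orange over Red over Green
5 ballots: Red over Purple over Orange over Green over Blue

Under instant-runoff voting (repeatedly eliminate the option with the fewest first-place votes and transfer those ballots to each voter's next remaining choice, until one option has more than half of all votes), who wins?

Round 1: Orange 7, Green 23, Purple 23, Blue 0, Red 12. Blue eliminated.
Round 2: Orange 7, Green 23, Purple 23, Red 12. Orange eliminated.
Round 3: Green 23, Purple 30, Red 12. Red eliminated.
Round 4: Green 23, Purple 42. Purple has a majority (≥33).

Purple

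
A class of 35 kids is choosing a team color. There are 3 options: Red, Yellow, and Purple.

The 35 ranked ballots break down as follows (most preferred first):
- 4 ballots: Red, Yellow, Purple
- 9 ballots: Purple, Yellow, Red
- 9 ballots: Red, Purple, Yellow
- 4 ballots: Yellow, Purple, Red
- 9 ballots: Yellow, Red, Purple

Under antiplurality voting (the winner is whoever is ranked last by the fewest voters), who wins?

Last-place votes: Red 13, Yellow 9, Purple 13.

Yellow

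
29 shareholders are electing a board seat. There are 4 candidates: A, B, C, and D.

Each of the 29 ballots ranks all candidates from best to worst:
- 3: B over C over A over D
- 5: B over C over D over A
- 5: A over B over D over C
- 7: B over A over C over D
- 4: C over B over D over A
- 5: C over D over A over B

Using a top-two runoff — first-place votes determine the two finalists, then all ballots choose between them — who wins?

B

Round 1 first-place votes: A 5, B 15, C 9, D 0. B and C advance.
Runoff: B is ranked above C on 20 ballots, C above B on 9.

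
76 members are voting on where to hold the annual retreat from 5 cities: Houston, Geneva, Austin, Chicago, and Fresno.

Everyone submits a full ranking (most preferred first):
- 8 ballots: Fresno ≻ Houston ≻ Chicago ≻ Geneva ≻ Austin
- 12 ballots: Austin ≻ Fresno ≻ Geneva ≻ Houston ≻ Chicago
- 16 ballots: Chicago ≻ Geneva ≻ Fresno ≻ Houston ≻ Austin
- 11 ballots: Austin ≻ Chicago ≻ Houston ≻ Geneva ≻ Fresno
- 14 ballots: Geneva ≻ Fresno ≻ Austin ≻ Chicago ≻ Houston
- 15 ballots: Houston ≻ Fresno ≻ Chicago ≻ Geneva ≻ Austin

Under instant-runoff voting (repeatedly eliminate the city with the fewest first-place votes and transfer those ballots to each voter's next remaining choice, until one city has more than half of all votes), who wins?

Houston

Round 1: Houston 15, Geneva 14, Austin 23, Chicago 16, Fresno 8. Fresno eliminated.
Round 2: Houston 23, Geneva 14, Austin 23, Chicago 16. Geneva eliminated.
Round 3: Houston 23, Austin 37, Chicago 16. Chicago eliminated.
Round 4: Houston 39, Austin 37. Houston has a majority (≥39).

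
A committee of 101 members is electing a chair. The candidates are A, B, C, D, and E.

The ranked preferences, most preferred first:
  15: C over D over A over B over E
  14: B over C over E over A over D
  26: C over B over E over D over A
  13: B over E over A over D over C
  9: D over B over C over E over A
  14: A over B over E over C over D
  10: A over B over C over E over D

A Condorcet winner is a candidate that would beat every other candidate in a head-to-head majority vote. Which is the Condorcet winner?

B vs A: 62–39
B vs C: 60–41
B vs D: 77–24
B vs E: 101–0
B beats every other candidate.

B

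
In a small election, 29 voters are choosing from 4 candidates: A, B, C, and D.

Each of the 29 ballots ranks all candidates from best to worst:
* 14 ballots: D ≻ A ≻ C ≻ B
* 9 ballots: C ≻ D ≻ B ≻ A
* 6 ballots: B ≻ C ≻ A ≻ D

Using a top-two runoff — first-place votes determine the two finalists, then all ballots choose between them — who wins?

C

Round 1 first-place votes: A 0, B 6, C 9, D 14. D and C advance.
Runoff: D is ranked above C on 14 ballots, C above D on 15.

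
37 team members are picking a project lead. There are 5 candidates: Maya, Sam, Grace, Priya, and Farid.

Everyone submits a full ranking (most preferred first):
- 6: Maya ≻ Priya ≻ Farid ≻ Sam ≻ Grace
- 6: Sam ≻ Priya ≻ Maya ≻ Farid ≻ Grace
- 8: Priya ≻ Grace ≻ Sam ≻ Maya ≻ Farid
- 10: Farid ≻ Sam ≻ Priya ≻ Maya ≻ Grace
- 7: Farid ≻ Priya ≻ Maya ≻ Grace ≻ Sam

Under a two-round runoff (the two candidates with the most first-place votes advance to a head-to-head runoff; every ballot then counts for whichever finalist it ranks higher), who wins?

Round 1 first-place votes: Maya 6, Sam 6, Grace 0, Priya 8, Farid 17. Farid and Priya advance.
Runoff: Farid is ranked above Priya on 17 ballots, Priya above Farid on 20.

Priya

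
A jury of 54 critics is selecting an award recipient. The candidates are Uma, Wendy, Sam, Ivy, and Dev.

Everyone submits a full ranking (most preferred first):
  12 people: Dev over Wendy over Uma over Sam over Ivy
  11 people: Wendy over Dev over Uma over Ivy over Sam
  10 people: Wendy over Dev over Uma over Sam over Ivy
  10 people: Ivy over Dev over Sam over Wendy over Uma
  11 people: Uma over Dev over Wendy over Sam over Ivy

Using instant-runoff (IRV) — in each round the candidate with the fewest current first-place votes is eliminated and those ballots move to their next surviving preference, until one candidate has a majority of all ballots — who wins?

Round 1: Uma 11, Wendy 21, Sam 0, Ivy 10, Dev 12. Sam eliminated.
Round 2: Uma 11, Wendy 21, Ivy 10, Dev 12. Ivy eliminated.
Round 3: Uma 11, Wendy 21, Dev 22. Uma eliminated.
Round 4: Wendy 21, Dev 33. Dev has a majority (≥28).

Dev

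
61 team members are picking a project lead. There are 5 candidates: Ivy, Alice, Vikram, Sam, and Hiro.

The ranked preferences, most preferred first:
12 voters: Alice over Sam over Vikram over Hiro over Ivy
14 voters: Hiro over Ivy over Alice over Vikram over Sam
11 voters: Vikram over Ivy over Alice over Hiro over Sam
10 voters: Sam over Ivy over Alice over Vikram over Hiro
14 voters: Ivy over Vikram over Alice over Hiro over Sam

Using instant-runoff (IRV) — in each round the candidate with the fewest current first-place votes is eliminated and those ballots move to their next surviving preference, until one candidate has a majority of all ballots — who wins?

Round 1: Ivy 14, Alice 12, Vikram 11, Sam 10, Hiro 14. Sam eliminated.
Round 2: Ivy 24, Alice 12, Vikram 11, Hiro 14. Vikram eliminated.
Round 3: Ivy 35, Alice 12, Hiro 14. Ivy has a majority (≥31).

Ivy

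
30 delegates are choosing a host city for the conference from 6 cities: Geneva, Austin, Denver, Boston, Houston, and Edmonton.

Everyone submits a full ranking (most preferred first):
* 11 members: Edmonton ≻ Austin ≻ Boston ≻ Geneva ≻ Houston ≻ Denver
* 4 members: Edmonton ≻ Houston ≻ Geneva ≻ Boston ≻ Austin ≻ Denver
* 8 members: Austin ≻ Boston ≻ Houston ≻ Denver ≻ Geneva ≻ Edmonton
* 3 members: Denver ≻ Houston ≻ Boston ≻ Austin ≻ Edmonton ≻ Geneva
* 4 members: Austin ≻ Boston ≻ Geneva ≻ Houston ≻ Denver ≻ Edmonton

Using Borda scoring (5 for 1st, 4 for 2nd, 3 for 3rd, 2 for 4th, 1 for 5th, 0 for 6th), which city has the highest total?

Austin

Geneva: 11×2 + 4×3 + 8×1 + 3×0 + 4×3 = 54
Austin: 11×4 + 4×1 + 8×5 + 3×2 + 4×5 = 114
Denver: 11×0 + 4×0 + 8×2 + 3×5 + 4×1 = 35
Boston: 11×3 + 4×2 + 8×4 + 3×3 + 4×4 = 98
Houston: 11×1 + 4×4 + 8×3 + 3×4 + 4×2 = 71
Edmonton: 11×5 + 4×5 + 8×0 + 3×1 + 4×0 = 78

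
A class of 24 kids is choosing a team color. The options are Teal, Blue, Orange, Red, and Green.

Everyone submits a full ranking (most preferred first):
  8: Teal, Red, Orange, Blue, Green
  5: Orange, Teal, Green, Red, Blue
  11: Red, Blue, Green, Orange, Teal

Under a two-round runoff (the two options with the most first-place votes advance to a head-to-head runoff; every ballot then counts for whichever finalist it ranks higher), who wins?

Teal

Round 1 first-place votes: Teal 8, Blue 0, Orange 5, Red 11, Green 0. Red and Teal advance.
Runoff: Red is ranked above Teal on 11 ballots, Teal above Red on 13.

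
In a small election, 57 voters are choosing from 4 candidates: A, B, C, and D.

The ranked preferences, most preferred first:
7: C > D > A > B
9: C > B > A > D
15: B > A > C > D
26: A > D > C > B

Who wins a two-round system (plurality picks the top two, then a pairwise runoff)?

Round 1 first-place votes: A 26, B 15, C 16, D 0. A and C advance.
Runoff: A is ranked above C on 41 ballots, C above A on 16.

A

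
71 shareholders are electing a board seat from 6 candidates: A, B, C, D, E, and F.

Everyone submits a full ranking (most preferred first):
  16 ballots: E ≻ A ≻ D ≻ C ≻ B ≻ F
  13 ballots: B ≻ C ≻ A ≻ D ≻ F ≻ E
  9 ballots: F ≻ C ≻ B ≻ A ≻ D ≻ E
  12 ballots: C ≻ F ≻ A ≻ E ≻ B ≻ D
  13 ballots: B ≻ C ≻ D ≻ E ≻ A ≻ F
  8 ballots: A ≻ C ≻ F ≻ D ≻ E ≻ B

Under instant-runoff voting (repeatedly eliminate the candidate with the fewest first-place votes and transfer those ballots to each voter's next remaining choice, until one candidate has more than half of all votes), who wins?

C

Round 1: A 8, B 26, C 12, D 0, E 16, F 9. D eliminated.
Round 2: A 8, B 26, C 12, E 16, F 9. A eliminated.
Round 3: B 26, C 20, E 16, F 9. F eliminated.
Round 4: B 26, C 29, E 16. E eliminated.
Round 5: B 26, C 45. C has a majority (≥36).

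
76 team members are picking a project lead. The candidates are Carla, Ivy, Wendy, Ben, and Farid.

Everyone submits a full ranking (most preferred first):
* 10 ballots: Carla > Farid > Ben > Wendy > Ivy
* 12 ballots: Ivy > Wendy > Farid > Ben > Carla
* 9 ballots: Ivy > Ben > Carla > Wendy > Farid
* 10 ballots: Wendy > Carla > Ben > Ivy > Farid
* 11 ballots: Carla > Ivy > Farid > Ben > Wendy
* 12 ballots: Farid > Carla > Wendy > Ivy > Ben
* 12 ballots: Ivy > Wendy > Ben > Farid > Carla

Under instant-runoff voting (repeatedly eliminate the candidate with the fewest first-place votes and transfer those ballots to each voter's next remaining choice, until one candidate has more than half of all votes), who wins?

Round 1: Carla 21, Ivy 33, Wendy 10, Ben 0, Farid 12. Ben eliminated.
Round 2: Carla 21, Ivy 33, Wendy 10, Farid 12. Wendy eliminated.
Round 3: Carla 31, Ivy 33, Farid 12. Farid eliminated.
Round 4: Carla 43, Ivy 33. Carla has a majority (≥39).

Carla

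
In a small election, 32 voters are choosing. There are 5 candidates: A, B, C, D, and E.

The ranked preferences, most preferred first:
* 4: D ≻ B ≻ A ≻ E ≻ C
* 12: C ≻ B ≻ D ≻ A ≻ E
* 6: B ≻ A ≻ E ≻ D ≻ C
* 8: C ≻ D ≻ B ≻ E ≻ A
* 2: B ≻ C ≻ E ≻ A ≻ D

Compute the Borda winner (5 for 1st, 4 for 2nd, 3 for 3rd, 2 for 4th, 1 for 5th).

B

A: 4×3 + 12×2 + 6×4 + 8×1 + 2×2 = 72
B: 4×4 + 12×4 + 6×5 + 8×3 + 2×5 = 128
C: 4×1 + 12×5 + 6×1 + 8×5 + 2×4 = 118
D: 4×5 + 12×3 + 6×2 + 8×4 + 2×1 = 102
E: 4×2 + 12×1 + 6×3 + 8×2 + 2×3 = 60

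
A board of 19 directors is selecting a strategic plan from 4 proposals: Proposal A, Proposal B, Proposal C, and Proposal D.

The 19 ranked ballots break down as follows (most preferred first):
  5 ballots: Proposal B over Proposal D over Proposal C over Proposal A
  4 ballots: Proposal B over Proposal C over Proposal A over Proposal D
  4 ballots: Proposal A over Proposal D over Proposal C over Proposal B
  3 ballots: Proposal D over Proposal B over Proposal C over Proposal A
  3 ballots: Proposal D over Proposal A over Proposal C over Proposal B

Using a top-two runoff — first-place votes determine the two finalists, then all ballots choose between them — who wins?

Round 1 first-place votes: Proposal A 4, Proposal B 9, Proposal C 0, Proposal D 6. Proposal B and Proposal D advance.
Runoff: Proposal B is ranked above Proposal D on 9 ballots, Proposal D above Proposal B on 10.

Proposal D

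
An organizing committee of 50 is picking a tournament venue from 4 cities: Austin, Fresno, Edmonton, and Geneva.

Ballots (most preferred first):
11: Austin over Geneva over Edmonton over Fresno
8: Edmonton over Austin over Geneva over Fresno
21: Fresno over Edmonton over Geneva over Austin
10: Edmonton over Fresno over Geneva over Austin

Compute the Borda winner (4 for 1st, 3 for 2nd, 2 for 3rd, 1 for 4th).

Austin: 11×4 + 8×3 + 21×1 + 10×1 = 99
Fresno: 11×1 + 8×1 + 21×4 + 10×3 = 133
Edmonton: 11×2 + 8×4 + 21×3 + 10×4 = 157
Geneva: 11×3 + 8×2 + 21×2 + 10×2 = 111

Edmonton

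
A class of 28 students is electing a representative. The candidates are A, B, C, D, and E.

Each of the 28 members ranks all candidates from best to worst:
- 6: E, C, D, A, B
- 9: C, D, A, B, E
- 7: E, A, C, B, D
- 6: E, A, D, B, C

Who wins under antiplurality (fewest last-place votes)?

A

Last-place votes: A 0, B 6, C 6, D 7, E 9.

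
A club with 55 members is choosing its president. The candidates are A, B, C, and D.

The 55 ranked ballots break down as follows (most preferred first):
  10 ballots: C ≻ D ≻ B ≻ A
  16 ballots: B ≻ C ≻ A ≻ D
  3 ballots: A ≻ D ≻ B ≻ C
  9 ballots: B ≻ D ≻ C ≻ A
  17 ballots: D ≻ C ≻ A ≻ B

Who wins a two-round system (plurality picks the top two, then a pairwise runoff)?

D

Round 1 first-place votes: A 3, B 25, C 10, D 17. B and D advance.
Runoff: B is ranked above D on 25 ballots, D above B on 30.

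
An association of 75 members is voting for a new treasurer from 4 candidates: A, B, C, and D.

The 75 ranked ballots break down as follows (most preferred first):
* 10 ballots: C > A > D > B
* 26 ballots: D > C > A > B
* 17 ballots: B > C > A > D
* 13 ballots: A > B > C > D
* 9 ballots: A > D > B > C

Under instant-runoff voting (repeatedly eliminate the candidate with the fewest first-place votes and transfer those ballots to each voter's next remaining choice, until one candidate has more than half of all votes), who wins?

Round 1: A 22, B 17, C 10, D 26. C eliminated.
Round 2: A 32, B 17, D 26. B eliminated.
Round 3: A 49, D 26. A has a majority (≥38).

A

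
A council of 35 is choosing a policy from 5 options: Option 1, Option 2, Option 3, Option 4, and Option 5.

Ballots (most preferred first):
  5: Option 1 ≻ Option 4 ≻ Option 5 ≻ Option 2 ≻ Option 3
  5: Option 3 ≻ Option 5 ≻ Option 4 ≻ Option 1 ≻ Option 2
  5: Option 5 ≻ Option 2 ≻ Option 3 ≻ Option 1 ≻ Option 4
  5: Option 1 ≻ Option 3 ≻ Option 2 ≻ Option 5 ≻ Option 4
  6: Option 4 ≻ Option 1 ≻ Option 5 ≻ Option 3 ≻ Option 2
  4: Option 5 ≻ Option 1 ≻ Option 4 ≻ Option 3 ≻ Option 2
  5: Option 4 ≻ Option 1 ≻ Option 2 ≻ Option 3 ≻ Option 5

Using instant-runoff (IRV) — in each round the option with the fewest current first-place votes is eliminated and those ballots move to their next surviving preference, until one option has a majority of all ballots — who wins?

Option 5

Round 1: Option 1 10, Option 2 0, Option 3 5, Option 4 11, Option 5 9. Option 2 eliminated.
Round 2: Option 1 10, Option 3 5, Option 4 11, Option 5 9. Option 3 eliminated.
Round 3: Option 1 10, Option 4 11, Option 5 14. Option 1 eliminated.
Round 4: Option 4 16, Option 5 19. Option 5 has a majority (≥18).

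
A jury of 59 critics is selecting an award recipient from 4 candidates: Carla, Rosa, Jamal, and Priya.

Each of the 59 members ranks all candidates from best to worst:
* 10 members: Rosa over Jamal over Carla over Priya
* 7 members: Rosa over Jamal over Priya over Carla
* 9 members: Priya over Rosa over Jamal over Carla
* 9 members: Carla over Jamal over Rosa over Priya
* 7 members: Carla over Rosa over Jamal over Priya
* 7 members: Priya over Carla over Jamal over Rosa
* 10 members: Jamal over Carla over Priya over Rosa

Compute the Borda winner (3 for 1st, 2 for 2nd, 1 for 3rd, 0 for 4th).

Carla: 10×1 + 7×0 + 9×0 + 9×3 + 7×3 + 7×2 + 10×2 = 92
Rosa: 10×3 + 7×3 + 9×2 + 9×1 + 7×2 + 7×0 + 10×0 = 92
Jamal: 10×2 + 7×2 + 9×1 + 9×2 + 7×1 + 7×1 + 10×3 = 105
Priya: 10×0 + 7×1 + 9×3 + 9×0 + 7×0 + 7×3 + 10×1 = 65

Jamal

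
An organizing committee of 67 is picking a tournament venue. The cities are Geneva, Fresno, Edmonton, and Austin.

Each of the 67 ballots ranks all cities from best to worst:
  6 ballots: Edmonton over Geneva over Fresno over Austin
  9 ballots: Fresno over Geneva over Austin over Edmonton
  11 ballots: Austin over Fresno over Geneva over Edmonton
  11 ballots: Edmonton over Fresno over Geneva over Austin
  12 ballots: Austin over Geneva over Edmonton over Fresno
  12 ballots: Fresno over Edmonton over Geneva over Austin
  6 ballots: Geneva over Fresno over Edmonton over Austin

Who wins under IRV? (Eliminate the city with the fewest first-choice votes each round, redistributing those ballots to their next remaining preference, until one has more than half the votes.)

Fresno

Round 1: Geneva 6, Fresno 21, Edmonton 17, Austin 23. Geneva eliminated.
Round 2: Fresno 27, Edmonton 17, Austin 23. Edmonton eliminated.
Round 3: Fresno 44, Austin 23. Fresno has a majority (≥34).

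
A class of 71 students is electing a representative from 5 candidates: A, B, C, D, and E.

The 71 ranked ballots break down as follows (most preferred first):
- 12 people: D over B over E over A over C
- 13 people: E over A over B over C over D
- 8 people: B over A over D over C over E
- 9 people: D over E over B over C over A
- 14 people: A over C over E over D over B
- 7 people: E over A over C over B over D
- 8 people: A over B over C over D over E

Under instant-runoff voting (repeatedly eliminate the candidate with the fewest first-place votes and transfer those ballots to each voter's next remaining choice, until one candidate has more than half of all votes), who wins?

A

Round 1: A 22, B 8, C 0, D 21, E 20. C eliminated.
Round 2: A 22, B 8, D 21, E 20. B eliminated.
Round 3: A 30, D 21, E 20. E eliminated.
Round 4: A 50, D 21. A has a majority (≥36).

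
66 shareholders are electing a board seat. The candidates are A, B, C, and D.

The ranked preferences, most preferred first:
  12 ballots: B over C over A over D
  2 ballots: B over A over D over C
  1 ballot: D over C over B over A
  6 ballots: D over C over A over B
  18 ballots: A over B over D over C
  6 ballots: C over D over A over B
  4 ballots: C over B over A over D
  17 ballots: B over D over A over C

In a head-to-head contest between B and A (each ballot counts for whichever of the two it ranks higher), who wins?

B

B is ranked above A on 36 ballots; A above B on 30.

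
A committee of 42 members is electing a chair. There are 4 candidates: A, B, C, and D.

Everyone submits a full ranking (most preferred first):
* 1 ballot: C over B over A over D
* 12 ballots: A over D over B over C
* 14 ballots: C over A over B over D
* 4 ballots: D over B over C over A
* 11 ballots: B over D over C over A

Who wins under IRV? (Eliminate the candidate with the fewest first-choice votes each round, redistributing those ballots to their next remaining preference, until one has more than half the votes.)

B

Round 1: A 12, B 11, C 15, D 4. D eliminated.
Round 2: A 12, B 15, C 15. A eliminated.
Round 3: B 27, C 15. B has a majority (≥22).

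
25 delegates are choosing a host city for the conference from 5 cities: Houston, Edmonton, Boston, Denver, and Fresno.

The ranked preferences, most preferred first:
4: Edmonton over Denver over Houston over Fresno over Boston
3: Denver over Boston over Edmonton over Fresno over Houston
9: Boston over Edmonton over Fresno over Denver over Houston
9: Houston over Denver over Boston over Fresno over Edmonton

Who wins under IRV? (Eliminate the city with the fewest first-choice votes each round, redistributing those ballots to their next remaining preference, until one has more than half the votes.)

Round 1: Houston 9, Edmonton 4, Boston 9, Denver 3, Fresno 0. Fresno eliminated.
Round 2: Houston 9, Edmonton 4, Boston 9, Denver 3. Denver eliminated.
Round 3: Houston 9, Edmonton 4, Boston 12. Edmonton eliminated.
Round 4: Houston 13, Boston 12. Houston has a majority (≥13).

Houston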